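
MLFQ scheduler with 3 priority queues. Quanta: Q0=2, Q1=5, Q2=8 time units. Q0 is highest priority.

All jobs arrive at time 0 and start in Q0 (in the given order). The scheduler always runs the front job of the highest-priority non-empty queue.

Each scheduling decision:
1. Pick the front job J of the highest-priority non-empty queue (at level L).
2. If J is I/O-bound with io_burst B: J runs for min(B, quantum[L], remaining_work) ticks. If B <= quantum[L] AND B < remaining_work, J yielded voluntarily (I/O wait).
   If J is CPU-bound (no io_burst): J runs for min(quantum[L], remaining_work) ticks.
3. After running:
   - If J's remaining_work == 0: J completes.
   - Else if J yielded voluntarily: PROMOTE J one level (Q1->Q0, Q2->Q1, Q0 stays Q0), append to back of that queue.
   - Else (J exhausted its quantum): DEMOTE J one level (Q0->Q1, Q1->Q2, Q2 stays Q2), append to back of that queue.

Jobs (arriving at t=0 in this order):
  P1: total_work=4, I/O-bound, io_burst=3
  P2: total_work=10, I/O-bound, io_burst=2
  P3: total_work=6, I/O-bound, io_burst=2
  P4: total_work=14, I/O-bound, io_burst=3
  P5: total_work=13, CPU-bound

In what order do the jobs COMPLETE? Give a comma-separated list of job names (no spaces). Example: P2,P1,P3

t=0-2: P1@Q0 runs 2, rem=2, quantum used, demote→Q1. Q0=[P2,P3,P4,P5] Q1=[P1] Q2=[]
t=2-4: P2@Q0 runs 2, rem=8, I/O yield, promote→Q0. Q0=[P3,P4,P5,P2] Q1=[P1] Q2=[]
t=4-6: P3@Q0 runs 2, rem=4, I/O yield, promote→Q0. Q0=[P4,P5,P2,P3] Q1=[P1] Q2=[]
t=6-8: P4@Q0 runs 2, rem=12, quantum used, demote→Q1. Q0=[P5,P2,P3] Q1=[P1,P4] Q2=[]
t=8-10: P5@Q0 runs 2, rem=11, quantum used, demote→Q1. Q0=[P2,P3] Q1=[P1,P4,P5] Q2=[]
t=10-12: P2@Q0 runs 2, rem=6, I/O yield, promote→Q0. Q0=[P3,P2] Q1=[P1,P4,P5] Q2=[]
t=12-14: P3@Q0 runs 2, rem=2, I/O yield, promote→Q0. Q0=[P2,P3] Q1=[P1,P4,P5] Q2=[]
t=14-16: P2@Q0 runs 2, rem=4, I/O yield, promote→Q0. Q0=[P3,P2] Q1=[P1,P4,P5] Q2=[]
t=16-18: P3@Q0 runs 2, rem=0, completes. Q0=[P2] Q1=[P1,P4,P5] Q2=[]
t=18-20: P2@Q0 runs 2, rem=2, I/O yield, promote→Q0. Q0=[P2] Q1=[P1,P4,P5] Q2=[]
t=20-22: P2@Q0 runs 2, rem=0, completes. Q0=[] Q1=[P1,P4,P5] Q2=[]
t=22-24: P1@Q1 runs 2, rem=0, completes. Q0=[] Q1=[P4,P5] Q2=[]
t=24-27: P4@Q1 runs 3, rem=9, I/O yield, promote→Q0. Q0=[P4] Q1=[P5] Q2=[]
t=27-29: P4@Q0 runs 2, rem=7, quantum used, demote→Q1. Q0=[] Q1=[P5,P4] Q2=[]
t=29-34: P5@Q1 runs 5, rem=6, quantum used, demote→Q2. Q0=[] Q1=[P4] Q2=[P5]
t=34-37: P4@Q1 runs 3, rem=4, I/O yield, promote→Q0. Q0=[P4] Q1=[] Q2=[P5]
t=37-39: P4@Q0 runs 2, rem=2, quantum used, demote→Q1. Q0=[] Q1=[P4] Q2=[P5]
t=39-41: P4@Q1 runs 2, rem=0, completes. Q0=[] Q1=[] Q2=[P5]
t=41-47: P5@Q2 runs 6, rem=0, completes. Q0=[] Q1=[] Q2=[]

Answer: P3,P2,P1,P4,P5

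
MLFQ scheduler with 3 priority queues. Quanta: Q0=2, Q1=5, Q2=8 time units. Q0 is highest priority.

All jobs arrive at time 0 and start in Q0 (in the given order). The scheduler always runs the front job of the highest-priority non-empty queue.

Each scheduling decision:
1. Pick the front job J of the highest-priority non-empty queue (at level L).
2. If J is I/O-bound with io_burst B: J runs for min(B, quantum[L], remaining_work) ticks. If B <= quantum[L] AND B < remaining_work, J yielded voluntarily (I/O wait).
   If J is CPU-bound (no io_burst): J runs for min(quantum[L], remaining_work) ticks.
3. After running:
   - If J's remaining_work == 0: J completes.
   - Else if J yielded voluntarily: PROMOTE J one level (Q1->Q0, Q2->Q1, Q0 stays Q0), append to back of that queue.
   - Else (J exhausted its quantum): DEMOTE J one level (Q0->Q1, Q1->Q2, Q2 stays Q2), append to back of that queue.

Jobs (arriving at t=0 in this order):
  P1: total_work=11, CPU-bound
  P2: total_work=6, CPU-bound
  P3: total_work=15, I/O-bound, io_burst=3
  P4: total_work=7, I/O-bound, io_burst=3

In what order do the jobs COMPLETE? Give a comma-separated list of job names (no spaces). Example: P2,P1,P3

Answer: P2,P4,P3,P1

Derivation:
t=0-2: P1@Q0 runs 2, rem=9, quantum used, demote→Q1. Q0=[P2,P3,P4] Q1=[P1] Q2=[]
t=2-4: P2@Q0 runs 2, rem=4, quantum used, demote→Q1. Q0=[P3,P4] Q1=[P1,P2] Q2=[]
t=4-6: P3@Q0 runs 2, rem=13, quantum used, demote→Q1. Q0=[P4] Q1=[P1,P2,P3] Q2=[]
t=6-8: P4@Q0 runs 2, rem=5, quantum used, demote→Q1. Q0=[] Q1=[P1,P2,P3,P4] Q2=[]
t=8-13: P1@Q1 runs 5, rem=4, quantum used, demote→Q2. Q0=[] Q1=[P2,P3,P4] Q2=[P1]
t=13-17: P2@Q1 runs 4, rem=0, completes. Q0=[] Q1=[P3,P4] Q2=[P1]
t=17-20: P3@Q1 runs 3, rem=10, I/O yield, promote→Q0. Q0=[P3] Q1=[P4] Q2=[P1]
t=20-22: P3@Q0 runs 2, rem=8, quantum used, demote→Q1. Q0=[] Q1=[P4,P3] Q2=[P1]
t=22-25: P4@Q1 runs 3, rem=2, I/O yield, promote→Q0. Q0=[P4] Q1=[P3] Q2=[P1]
t=25-27: P4@Q0 runs 2, rem=0, completes. Q0=[] Q1=[P3] Q2=[P1]
t=27-30: P3@Q1 runs 3, rem=5, I/O yield, promote→Q0. Q0=[P3] Q1=[] Q2=[P1]
t=30-32: P3@Q0 runs 2, rem=3, quantum used, demote→Q1. Q0=[] Q1=[P3] Q2=[P1]
t=32-35: P3@Q1 runs 3, rem=0, completes. Q0=[] Q1=[] Q2=[P1]
t=35-39: P1@Q2 runs 4, rem=0, completes. Q0=[] Q1=[] Q2=[]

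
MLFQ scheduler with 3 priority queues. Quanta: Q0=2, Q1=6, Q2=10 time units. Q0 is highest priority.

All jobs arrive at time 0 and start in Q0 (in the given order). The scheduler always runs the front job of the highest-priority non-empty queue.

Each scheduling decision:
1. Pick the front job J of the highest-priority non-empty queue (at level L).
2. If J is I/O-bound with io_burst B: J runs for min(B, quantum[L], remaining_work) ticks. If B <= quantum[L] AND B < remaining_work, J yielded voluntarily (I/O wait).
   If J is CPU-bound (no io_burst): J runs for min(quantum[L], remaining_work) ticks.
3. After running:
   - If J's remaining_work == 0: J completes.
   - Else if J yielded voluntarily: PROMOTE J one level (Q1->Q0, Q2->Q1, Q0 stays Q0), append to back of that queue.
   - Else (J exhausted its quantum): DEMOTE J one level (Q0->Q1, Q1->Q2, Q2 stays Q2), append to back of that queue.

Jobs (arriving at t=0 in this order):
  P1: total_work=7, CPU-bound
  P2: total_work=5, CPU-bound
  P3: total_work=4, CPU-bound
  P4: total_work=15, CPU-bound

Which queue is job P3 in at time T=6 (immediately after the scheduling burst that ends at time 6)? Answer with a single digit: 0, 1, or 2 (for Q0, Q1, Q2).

t=0-2: P1@Q0 runs 2, rem=5, quantum used, demote→Q1. Q0=[P2,P3,P4] Q1=[P1] Q2=[]
t=2-4: P2@Q0 runs 2, rem=3, quantum used, demote→Q1. Q0=[P3,P4] Q1=[P1,P2] Q2=[]
t=4-6: P3@Q0 runs 2, rem=2, quantum used, demote→Q1. Q0=[P4] Q1=[P1,P2,P3] Q2=[]
t=6-8: P4@Q0 runs 2, rem=13, quantum used, demote→Q1. Q0=[] Q1=[P1,P2,P3,P4] Q2=[]
t=8-13: P1@Q1 runs 5, rem=0, completes. Q0=[] Q1=[P2,P3,P4] Q2=[]
t=13-16: P2@Q1 runs 3, rem=0, completes. Q0=[] Q1=[P3,P4] Q2=[]
t=16-18: P3@Q1 runs 2, rem=0, completes. Q0=[] Q1=[P4] Q2=[]
t=18-24: P4@Q1 runs 6, rem=7, quantum used, demote→Q2. Q0=[] Q1=[] Q2=[P4]
t=24-31: P4@Q2 runs 7, rem=0, completes. Q0=[] Q1=[] Q2=[]

Answer: 1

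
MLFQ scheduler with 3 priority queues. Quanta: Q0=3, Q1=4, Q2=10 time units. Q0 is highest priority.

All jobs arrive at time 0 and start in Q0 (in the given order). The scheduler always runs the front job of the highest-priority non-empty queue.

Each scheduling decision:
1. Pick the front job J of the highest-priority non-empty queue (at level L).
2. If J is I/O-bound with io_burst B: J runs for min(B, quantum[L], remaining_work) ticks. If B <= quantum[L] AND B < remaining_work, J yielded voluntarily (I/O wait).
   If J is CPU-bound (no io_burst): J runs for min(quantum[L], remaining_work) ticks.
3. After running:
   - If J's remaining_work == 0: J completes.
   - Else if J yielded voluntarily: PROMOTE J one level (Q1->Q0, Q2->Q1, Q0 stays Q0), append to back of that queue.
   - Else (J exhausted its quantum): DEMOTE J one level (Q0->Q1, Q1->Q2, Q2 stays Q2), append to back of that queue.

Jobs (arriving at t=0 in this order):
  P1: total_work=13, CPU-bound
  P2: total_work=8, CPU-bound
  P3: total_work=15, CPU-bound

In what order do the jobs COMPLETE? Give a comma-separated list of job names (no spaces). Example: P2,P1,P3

t=0-3: P1@Q0 runs 3, rem=10, quantum used, demote→Q1. Q0=[P2,P3] Q1=[P1] Q2=[]
t=3-6: P2@Q0 runs 3, rem=5, quantum used, demote→Q1. Q0=[P3] Q1=[P1,P2] Q2=[]
t=6-9: P3@Q0 runs 3, rem=12, quantum used, demote→Q1. Q0=[] Q1=[P1,P2,P3] Q2=[]
t=9-13: P1@Q1 runs 4, rem=6, quantum used, demote→Q2. Q0=[] Q1=[P2,P3] Q2=[P1]
t=13-17: P2@Q1 runs 4, rem=1, quantum used, demote→Q2. Q0=[] Q1=[P3] Q2=[P1,P2]
t=17-21: P3@Q1 runs 4, rem=8, quantum used, demote→Q2. Q0=[] Q1=[] Q2=[P1,P2,P3]
t=21-27: P1@Q2 runs 6, rem=0, completes. Q0=[] Q1=[] Q2=[P2,P3]
t=27-28: P2@Q2 runs 1, rem=0, completes. Q0=[] Q1=[] Q2=[P3]
t=28-36: P3@Q2 runs 8, rem=0, completes. Q0=[] Q1=[] Q2=[]

Answer: P1,P2,P3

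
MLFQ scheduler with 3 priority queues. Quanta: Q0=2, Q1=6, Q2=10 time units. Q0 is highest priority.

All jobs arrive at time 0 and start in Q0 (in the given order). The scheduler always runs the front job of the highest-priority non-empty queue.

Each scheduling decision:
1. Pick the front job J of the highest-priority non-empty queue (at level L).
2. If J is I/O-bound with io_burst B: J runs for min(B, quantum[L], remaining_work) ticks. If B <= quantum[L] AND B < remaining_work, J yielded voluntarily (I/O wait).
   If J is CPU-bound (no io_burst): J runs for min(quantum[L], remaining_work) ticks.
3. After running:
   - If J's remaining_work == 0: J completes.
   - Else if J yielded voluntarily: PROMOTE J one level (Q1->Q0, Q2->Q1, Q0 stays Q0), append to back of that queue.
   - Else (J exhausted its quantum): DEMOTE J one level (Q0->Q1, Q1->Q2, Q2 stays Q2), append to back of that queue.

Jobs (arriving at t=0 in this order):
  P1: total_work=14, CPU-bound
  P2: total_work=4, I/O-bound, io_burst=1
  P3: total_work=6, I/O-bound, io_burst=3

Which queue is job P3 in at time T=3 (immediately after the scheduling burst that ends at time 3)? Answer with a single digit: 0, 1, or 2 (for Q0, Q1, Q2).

Answer: 0

Derivation:
t=0-2: P1@Q0 runs 2, rem=12, quantum used, demote→Q1. Q0=[P2,P3] Q1=[P1] Q2=[]
t=2-3: P2@Q0 runs 1, rem=3, I/O yield, promote→Q0. Q0=[P3,P2] Q1=[P1] Q2=[]
t=3-5: P3@Q0 runs 2, rem=4, quantum used, demote→Q1. Q0=[P2] Q1=[P1,P3] Q2=[]
t=5-6: P2@Q0 runs 1, rem=2, I/O yield, promote→Q0. Q0=[P2] Q1=[P1,P3] Q2=[]
t=6-7: P2@Q0 runs 1, rem=1, I/O yield, promote→Q0. Q0=[P2] Q1=[P1,P3] Q2=[]
t=7-8: P2@Q0 runs 1, rem=0, completes. Q0=[] Q1=[P1,P3] Q2=[]
t=8-14: P1@Q1 runs 6, rem=6, quantum used, demote→Q2. Q0=[] Q1=[P3] Q2=[P1]
t=14-17: P3@Q1 runs 3, rem=1, I/O yield, promote→Q0. Q0=[P3] Q1=[] Q2=[P1]
t=17-18: P3@Q0 runs 1, rem=0, completes. Q0=[] Q1=[] Q2=[P1]
t=18-24: P1@Q2 runs 6, rem=0, completes. Q0=[] Q1=[] Q2=[]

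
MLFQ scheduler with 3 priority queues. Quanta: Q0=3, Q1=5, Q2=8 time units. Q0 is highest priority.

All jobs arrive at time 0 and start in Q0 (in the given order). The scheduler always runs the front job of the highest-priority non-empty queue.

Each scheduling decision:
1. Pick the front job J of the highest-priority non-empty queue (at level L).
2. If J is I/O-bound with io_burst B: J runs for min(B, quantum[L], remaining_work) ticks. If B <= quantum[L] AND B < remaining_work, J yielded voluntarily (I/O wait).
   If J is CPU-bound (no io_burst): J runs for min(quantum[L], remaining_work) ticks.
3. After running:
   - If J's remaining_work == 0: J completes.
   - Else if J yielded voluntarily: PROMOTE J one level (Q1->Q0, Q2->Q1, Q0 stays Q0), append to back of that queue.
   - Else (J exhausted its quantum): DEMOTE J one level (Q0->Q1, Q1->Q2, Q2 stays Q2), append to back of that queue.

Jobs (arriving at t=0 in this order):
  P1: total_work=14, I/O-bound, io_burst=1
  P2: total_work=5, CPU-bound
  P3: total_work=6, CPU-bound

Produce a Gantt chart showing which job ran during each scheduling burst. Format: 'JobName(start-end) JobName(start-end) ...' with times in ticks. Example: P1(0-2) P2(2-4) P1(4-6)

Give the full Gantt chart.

t=0-1: P1@Q0 runs 1, rem=13, I/O yield, promote→Q0. Q0=[P2,P3,P1] Q1=[] Q2=[]
t=1-4: P2@Q0 runs 3, rem=2, quantum used, demote→Q1. Q0=[P3,P1] Q1=[P2] Q2=[]
t=4-7: P3@Q0 runs 3, rem=3, quantum used, demote→Q1. Q0=[P1] Q1=[P2,P3] Q2=[]
t=7-8: P1@Q0 runs 1, rem=12, I/O yield, promote→Q0. Q0=[P1] Q1=[P2,P3] Q2=[]
t=8-9: P1@Q0 runs 1, rem=11, I/O yield, promote→Q0. Q0=[P1] Q1=[P2,P3] Q2=[]
t=9-10: P1@Q0 runs 1, rem=10, I/O yield, promote→Q0. Q0=[P1] Q1=[P2,P3] Q2=[]
t=10-11: P1@Q0 runs 1, rem=9, I/O yield, promote→Q0. Q0=[P1] Q1=[P2,P3] Q2=[]
t=11-12: P1@Q0 runs 1, rem=8, I/O yield, promote→Q0. Q0=[P1] Q1=[P2,P3] Q2=[]
t=12-13: P1@Q0 runs 1, rem=7, I/O yield, promote→Q0. Q0=[P1] Q1=[P2,P3] Q2=[]
t=13-14: P1@Q0 runs 1, rem=6, I/O yield, promote→Q0. Q0=[P1] Q1=[P2,P3] Q2=[]
t=14-15: P1@Q0 runs 1, rem=5, I/O yield, promote→Q0. Q0=[P1] Q1=[P2,P3] Q2=[]
t=15-16: P1@Q0 runs 1, rem=4, I/O yield, promote→Q0. Q0=[P1] Q1=[P2,P3] Q2=[]
t=16-17: P1@Q0 runs 1, rem=3, I/O yield, promote→Q0. Q0=[P1] Q1=[P2,P3] Q2=[]
t=17-18: P1@Q0 runs 1, rem=2, I/O yield, promote→Q0. Q0=[P1] Q1=[P2,P3] Q2=[]
t=18-19: P1@Q0 runs 1, rem=1, I/O yield, promote→Q0. Q0=[P1] Q1=[P2,P3] Q2=[]
t=19-20: P1@Q0 runs 1, rem=0, completes. Q0=[] Q1=[P2,P3] Q2=[]
t=20-22: P2@Q1 runs 2, rem=0, completes. Q0=[] Q1=[P3] Q2=[]
t=22-25: P3@Q1 runs 3, rem=0, completes. Q0=[] Q1=[] Q2=[]

Answer: P1(0-1) P2(1-4) P3(4-7) P1(7-8) P1(8-9) P1(9-10) P1(10-11) P1(11-12) P1(12-13) P1(13-14) P1(14-15) P1(15-16) P1(16-17) P1(17-18) P1(18-19) P1(19-20) P2(20-22) P3(22-25)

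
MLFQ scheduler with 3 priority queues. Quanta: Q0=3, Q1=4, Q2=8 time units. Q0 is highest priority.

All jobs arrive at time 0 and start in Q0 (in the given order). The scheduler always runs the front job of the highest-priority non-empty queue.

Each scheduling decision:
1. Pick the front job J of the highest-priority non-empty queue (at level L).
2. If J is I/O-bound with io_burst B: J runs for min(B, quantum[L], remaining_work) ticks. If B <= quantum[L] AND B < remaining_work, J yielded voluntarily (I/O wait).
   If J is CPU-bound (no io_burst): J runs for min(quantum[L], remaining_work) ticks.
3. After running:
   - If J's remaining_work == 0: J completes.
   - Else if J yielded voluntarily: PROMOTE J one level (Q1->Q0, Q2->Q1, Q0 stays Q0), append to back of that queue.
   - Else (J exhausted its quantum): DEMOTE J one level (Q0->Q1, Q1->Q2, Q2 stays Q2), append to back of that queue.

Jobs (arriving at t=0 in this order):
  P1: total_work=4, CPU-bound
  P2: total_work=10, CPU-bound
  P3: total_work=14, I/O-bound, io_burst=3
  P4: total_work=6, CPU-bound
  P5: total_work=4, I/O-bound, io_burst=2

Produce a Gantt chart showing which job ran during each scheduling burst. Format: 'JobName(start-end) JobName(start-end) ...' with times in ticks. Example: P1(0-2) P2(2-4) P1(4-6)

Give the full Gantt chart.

t=0-3: P1@Q0 runs 3, rem=1, quantum used, demote→Q1. Q0=[P2,P3,P4,P5] Q1=[P1] Q2=[]
t=3-6: P2@Q0 runs 3, rem=7, quantum used, demote→Q1. Q0=[P3,P4,P5] Q1=[P1,P2] Q2=[]
t=6-9: P3@Q0 runs 3, rem=11, I/O yield, promote→Q0. Q0=[P4,P5,P3] Q1=[P1,P2] Q2=[]
t=9-12: P4@Q0 runs 3, rem=3, quantum used, demote→Q1. Q0=[P5,P3] Q1=[P1,P2,P4] Q2=[]
t=12-14: P5@Q0 runs 2, rem=2, I/O yield, promote→Q0. Q0=[P3,P5] Q1=[P1,P2,P4] Q2=[]
t=14-17: P3@Q0 runs 3, rem=8, I/O yield, promote→Q0. Q0=[P5,P3] Q1=[P1,P2,P4] Q2=[]
t=17-19: P5@Q0 runs 2, rem=0, completes. Q0=[P3] Q1=[P1,P2,P4] Q2=[]
t=19-22: P3@Q0 runs 3, rem=5, I/O yield, promote→Q0. Q0=[P3] Q1=[P1,P2,P4] Q2=[]
t=22-25: P3@Q0 runs 3, rem=2, I/O yield, promote→Q0. Q0=[P3] Q1=[P1,P2,P4] Q2=[]
t=25-27: P3@Q0 runs 2, rem=0, completes. Q0=[] Q1=[P1,P2,P4] Q2=[]
t=27-28: P1@Q1 runs 1, rem=0, completes. Q0=[] Q1=[P2,P4] Q2=[]
t=28-32: P2@Q1 runs 4, rem=3, quantum used, demote→Q2. Q0=[] Q1=[P4] Q2=[P2]
t=32-35: P4@Q1 runs 3, rem=0, completes. Q0=[] Q1=[] Q2=[P2]
t=35-38: P2@Q2 runs 3, rem=0, completes. Q0=[] Q1=[] Q2=[]

Answer: P1(0-3) P2(3-6) P3(6-9) P4(9-12) P5(12-14) P3(14-17) P5(17-19) P3(19-22) P3(22-25) P3(25-27) P1(27-28) P2(28-32) P4(32-35) P2(35-38)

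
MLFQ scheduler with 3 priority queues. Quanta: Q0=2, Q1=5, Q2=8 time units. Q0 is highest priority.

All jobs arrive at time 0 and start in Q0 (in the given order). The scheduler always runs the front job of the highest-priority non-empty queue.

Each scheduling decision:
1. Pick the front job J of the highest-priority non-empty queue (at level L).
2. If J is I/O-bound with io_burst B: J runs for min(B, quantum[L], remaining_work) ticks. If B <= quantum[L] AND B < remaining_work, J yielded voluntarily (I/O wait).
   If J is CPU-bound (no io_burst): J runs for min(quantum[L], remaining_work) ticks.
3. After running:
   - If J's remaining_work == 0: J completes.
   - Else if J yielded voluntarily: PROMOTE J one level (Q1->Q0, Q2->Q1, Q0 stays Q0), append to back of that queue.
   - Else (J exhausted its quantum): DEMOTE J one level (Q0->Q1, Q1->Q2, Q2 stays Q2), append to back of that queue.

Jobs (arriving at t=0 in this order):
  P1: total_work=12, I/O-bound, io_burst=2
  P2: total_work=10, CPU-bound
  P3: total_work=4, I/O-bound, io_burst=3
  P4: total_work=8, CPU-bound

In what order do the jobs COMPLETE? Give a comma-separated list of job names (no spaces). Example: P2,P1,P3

Answer: P1,P3,P2,P4

Derivation:
t=0-2: P1@Q0 runs 2, rem=10, I/O yield, promote→Q0. Q0=[P2,P3,P4,P1] Q1=[] Q2=[]
t=2-4: P2@Q0 runs 2, rem=8, quantum used, demote→Q1. Q0=[P3,P4,P1] Q1=[P2] Q2=[]
t=4-6: P3@Q0 runs 2, rem=2, quantum used, demote→Q1. Q0=[P4,P1] Q1=[P2,P3] Q2=[]
t=6-8: P4@Q0 runs 2, rem=6, quantum used, demote→Q1. Q0=[P1] Q1=[P2,P3,P4] Q2=[]
t=8-10: P1@Q0 runs 2, rem=8, I/O yield, promote→Q0. Q0=[P1] Q1=[P2,P3,P4] Q2=[]
t=10-12: P1@Q0 runs 2, rem=6, I/O yield, promote→Q0. Q0=[P1] Q1=[P2,P3,P4] Q2=[]
t=12-14: P1@Q0 runs 2, rem=4, I/O yield, promote→Q0. Q0=[P1] Q1=[P2,P3,P4] Q2=[]
t=14-16: P1@Q0 runs 2, rem=2, I/O yield, promote→Q0. Q0=[P1] Q1=[P2,P3,P4] Q2=[]
t=16-18: P1@Q0 runs 2, rem=0, completes. Q0=[] Q1=[P2,P3,P4] Q2=[]
t=18-23: P2@Q1 runs 5, rem=3, quantum used, demote→Q2. Q0=[] Q1=[P3,P4] Q2=[P2]
t=23-25: P3@Q1 runs 2, rem=0, completes. Q0=[] Q1=[P4] Q2=[P2]
t=25-30: P4@Q1 runs 5, rem=1, quantum used, demote→Q2. Q0=[] Q1=[] Q2=[P2,P4]
t=30-33: P2@Q2 runs 3, rem=0, completes. Q0=[] Q1=[] Q2=[P4]
t=33-34: P4@Q2 runs 1, rem=0, completes. Q0=[] Q1=[] Q2=[]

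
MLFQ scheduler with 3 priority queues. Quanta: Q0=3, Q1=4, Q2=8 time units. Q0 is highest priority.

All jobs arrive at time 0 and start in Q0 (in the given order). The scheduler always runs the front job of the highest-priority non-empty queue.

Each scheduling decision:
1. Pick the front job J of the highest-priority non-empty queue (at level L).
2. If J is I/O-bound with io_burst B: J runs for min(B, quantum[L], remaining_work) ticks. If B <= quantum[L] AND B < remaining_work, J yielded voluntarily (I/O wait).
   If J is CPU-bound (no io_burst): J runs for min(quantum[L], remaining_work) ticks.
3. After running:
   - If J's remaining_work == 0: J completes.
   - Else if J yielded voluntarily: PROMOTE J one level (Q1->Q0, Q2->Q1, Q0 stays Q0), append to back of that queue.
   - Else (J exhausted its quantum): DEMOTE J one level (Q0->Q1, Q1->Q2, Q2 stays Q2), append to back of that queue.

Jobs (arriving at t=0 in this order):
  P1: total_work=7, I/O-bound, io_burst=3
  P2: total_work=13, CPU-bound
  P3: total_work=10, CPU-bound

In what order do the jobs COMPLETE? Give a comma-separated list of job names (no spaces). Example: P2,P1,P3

Answer: P1,P2,P3

Derivation:
t=0-3: P1@Q0 runs 3, rem=4, I/O yield, promote→Q0. Q0=[P2,P3,P1] Q1=[] Q2=[]
t=3-6: P2@Q0 runs 3, rem=10, quantum used, demote→Q1. Q0=[P3,P1] Q1=[P2] Q2=[]
t=6-9: P3@Q0 runs 3, rem=7, quantum used, demote→Q1. Q0=[P1] Q1=[P2,P3] Q2=[]
t=9-12: P1@Q0 runs 3, rem=1, I/O yield, promote→Q0. Q0=[P1] Q1=[P2,P3] Q2=[]
t=12-13: P1@Q0 runs 1, rem=0, completes. Q0=[] Q1=[P2,P3] Q2=[]
t=13-17: P2@Q1 runs 4, rem=6, quantum used, demote→Q2. Q0=[] Q1=[P3] Q2=[P2]
t=17-21: P3@Q1 runs 4, rem=3, quantum used, demote→Q2. Q0=[] Q1=[] Q2=[P2,P3]
t=21-27: P2@Q2 runs 6, rem=0, completes. Q0=[] Q1=[] Q2=[P3]
t=27-30: P3@Q2 runs 3, rem=0, completes. Q0=[] Q1=[] Q2=[]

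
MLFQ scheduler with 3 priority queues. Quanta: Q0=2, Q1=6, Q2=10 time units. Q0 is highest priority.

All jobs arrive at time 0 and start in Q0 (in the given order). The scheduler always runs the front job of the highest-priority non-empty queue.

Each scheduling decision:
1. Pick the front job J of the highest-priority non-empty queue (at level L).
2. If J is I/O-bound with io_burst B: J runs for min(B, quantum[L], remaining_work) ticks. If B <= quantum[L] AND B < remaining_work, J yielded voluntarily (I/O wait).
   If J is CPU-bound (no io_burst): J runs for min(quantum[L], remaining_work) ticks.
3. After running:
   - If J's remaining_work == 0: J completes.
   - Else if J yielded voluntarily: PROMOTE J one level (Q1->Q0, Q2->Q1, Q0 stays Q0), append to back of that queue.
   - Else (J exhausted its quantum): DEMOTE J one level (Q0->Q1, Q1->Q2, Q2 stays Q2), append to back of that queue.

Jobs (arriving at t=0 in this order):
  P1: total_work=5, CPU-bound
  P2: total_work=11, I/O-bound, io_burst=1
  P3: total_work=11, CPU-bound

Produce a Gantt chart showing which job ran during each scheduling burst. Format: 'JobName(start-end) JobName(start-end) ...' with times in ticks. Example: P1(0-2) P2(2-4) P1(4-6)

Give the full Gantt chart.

Answer: P1(0-2) P2(2-3) P3(3-5) P2(5-6) P2(6-7) P2(7-8) P2(8-9) P2(9-10) P2(10-11) P2(11-12) P2(12-13) P2(13-14) P2(14-15) P1(15-18) P3(18-24) P3(24-27)

Derivation:
t=0-2: P1@Q0 runs 2, rem=3, quantum used, demote→Q1. Q0=[P2,P3] Q1=[P1] Q2=[]
t=2-3: P2@Q0 runs 1, rem=10, I/O yield, promote→Q0. Q0=[P3,P2] Q1=[P1] Q2=[]
t=3-5: P3@Q0 runs 2, rem=9, quantum used, demote→Q1. Q0=[P2] Q1=[P1,P3] Q2=[]
t=5-6: P2@Q0 runs 1, rem=9, I/O yield, promote→Q0. Q0=[P2] Q1=[P1,P3] Q2=[]
t=6-7: P2@Q0 runs 1, rem=8, I/O yield, promote→Q0. Q0=[P2] Q1=[P1,P3] Q2=[]
t=7-8: P2@Q0 runs 1, rem=7, I/O yield, promote→Q0. Q0=[P2] Q1=[P1,P3] Q2=[]
t=8-9: P2@Q0 runs 1, rem=6, I/O yield, promote→Q0. Q0=[P2] Q1=[P1,P3] Q2=[]
t=9-10: P2@Q0 runs 1, rem=5, I/O yield, promote→Q0. Q0=[P2] Q1=[P1,P3] Q2=[]
t=10-11: P2@Q0 runs 1, rem=4, I/O yield, promote→Q0. Q0=[P2] Q1=[P1,P3] Q2=[]
t=11-12: P2@Q0 runs 1, rem=3, I/O yield, promote→Q0. Q0=[P2] Q1=[P1,P3] Q2=[]
t=12-13: P2@Q0 runs 1, rem=2, I/O yield, promote→Q0. Q0=[P2] Q1=[P1,P3] Q2=[]
t=13-14: P2@Q0 runs 1, rem=1, I/O yield, promote→Q0. Q0=[P2] Q1=[P1,P3] Q2=[]
t=14-15: P2@Q0 runs 1, rem=0, completes. Q0=[] Q1=[P1,P3] Q2=[]
t=15-18: P1@Q1 runs 3, rem=0, completes. Q0=[] Q1=[P3] Q2=[]
t=18-24: P3@Q1 runs 6, rem=3, quantum used, demote→Q2. Q0=[] Q1=[] Q2=[P3]
t=24-27: P3@Q2 runs 3, rem=0, completes. Q0=[] Q1=[] Q2=[]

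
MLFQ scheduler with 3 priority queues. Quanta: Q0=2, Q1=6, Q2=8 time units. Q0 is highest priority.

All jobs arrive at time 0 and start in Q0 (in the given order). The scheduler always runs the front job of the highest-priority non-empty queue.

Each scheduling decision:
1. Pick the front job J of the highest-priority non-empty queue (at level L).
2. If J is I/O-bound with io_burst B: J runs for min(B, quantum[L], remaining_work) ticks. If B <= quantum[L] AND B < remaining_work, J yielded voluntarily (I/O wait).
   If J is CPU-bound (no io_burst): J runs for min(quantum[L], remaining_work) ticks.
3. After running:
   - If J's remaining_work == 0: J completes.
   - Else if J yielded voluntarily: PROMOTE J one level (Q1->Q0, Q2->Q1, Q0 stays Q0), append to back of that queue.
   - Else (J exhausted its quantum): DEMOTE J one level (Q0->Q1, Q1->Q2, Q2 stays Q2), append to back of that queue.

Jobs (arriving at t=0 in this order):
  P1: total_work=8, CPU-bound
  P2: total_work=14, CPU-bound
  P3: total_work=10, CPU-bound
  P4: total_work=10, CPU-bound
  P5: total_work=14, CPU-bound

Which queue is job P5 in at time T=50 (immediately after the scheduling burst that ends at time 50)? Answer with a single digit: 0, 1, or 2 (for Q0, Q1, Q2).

t=0-2: P1@Q0 runs 2, rem=6, quantum used, demote→Q1. Q0=[P2,P3,P4,P5] Q1=[P1] Q2=[]
t=2-4: P2@Q0 runs 2, rem=12, quantum used, demote→Q1. Q0=[P3,P4,P5] Q1=[P1,P2] Q2=[]
t=4-6: P3@Q0 runs 2, rem=8, quantum used, demote→Q1. Q0=[P4,P5] Q1=[P1,P2,P3] Q2=[]
t=6-8: P4@Q0 runs 2, rem=8, quantum used, demote→Q1. Q0=[P5] Q1=[P1,P2,P3,P4] Q2=[]
t=8-10: P5@Q0 runs 2, rem=12, quantum used, demote→Q1. Q0=[] Q1=[P1,P2,P3,P4,P5] Q2=[]
t=10-16: P1@Q1 runs 6, rem=0, completes. Q0=[] Q1=[P2,P3,P4,P5] Q2=[]
t=16-22: P2@Q1 runs 6, rem=6, quantum used, demote→Q2. Q0=[] Q1=[P3,P4,P5] Q2=[P2]
t=22-28: P3@Q1 runs 6, rem=2, quantum used, demote→Q2. Q0=[] Q1=[P4,P5] Q2=[P2,P3]
t=28-34: P4@Q1 runs 6, rem=2, quantum used, demote→Q2. Q0=[] Q1=[P5] Q2=[P2,P3,P4]
t=34-40: P5@Q1 runs 6, rem=6, quantum used, demote→Q2. Q0=[] Q1=[] Q2=[P2,P3,P4,P5]
t=40-46: P2@Q2 runs 6, rem=0, completes. Q0=[] Q1=[] Q2=[P3,P4,P5]
t=46-48: P3@Q2 runs 2, rem=0, completes. Q0=[] Q1=[] Q2=[P4,P5]
t=48-50: P4@Q2 runs 2, rem=0, completes. Q0=[] Q1=[] Q2=[P5]
t=50-56: P5@Q2 runs 6, rem=0, completes. Q0=[] Q1=[] Q2=[]

Answer: 2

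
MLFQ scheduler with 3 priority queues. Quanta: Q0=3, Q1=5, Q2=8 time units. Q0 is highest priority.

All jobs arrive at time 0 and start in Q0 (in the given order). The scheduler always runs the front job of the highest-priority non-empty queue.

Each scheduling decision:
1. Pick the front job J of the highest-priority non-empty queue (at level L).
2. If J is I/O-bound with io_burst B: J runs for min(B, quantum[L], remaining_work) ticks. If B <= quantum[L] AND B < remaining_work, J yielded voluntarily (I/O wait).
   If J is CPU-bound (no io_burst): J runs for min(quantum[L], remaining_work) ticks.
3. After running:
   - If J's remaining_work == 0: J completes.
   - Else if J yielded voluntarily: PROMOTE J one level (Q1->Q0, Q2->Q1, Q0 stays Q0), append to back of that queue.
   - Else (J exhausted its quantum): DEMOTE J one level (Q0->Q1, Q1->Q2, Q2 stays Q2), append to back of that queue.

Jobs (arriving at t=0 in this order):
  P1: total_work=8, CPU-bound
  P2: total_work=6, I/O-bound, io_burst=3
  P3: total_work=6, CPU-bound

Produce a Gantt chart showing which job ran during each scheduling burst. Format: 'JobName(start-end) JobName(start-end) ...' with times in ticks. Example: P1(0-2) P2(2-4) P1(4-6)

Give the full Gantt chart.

Answer: P1(0-3) P2(3-6) P3(6-9) P2(9-12) P1(12-17) P3(17-20)

Derivation:
t=0-3: P1@Q0 runs 3, rem=5, quantum used, demote→Q1. Q0=[P2,P3] Q1=[P1] Q2=[]
t=3-6: P2@Q0 runs 3, rem=3, I/O yield, promote→Q0. Q0=[P3,P2] Q1=[P1] Q2=[]
t=6-9: P3@Q0 runs 3, rem=3, quantum used, demote→Q1. Q0=[P2] Q1=[P1,P3] Q2=[]
t=9-12: P2@Q0 runs 3, rem=0, completes. Q0=[] Q1=[P1,P3] Q2=[]
t=12-17: P1@Q1 runs 5, rem=0, completes. Q0=[] Q1=[P3] Q2=[]
t=17-20: P3@Q1 runs 3, rem=0, completes. Q0=[] Q1=[] Q2=[]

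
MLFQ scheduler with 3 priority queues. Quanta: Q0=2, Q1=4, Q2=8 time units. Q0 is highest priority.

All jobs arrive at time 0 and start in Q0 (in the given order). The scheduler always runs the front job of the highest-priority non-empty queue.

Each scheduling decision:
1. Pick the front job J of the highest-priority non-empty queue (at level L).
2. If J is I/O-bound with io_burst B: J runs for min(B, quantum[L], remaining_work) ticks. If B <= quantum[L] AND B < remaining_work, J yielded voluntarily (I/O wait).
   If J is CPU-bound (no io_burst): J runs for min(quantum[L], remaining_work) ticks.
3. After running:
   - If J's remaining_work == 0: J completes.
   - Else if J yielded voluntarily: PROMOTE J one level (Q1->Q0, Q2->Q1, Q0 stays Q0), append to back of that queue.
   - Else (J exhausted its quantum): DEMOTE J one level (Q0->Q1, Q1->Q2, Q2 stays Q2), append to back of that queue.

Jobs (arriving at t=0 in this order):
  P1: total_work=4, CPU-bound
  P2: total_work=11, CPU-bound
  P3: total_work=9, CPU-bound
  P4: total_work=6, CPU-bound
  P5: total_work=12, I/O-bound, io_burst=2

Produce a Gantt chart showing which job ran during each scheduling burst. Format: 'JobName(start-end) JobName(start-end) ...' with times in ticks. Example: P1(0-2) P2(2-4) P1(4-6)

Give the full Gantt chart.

Answer: P1(0-2) P2(2-4) P3(4-6) P4(6-8) P5(8-10) P5(10-12) P5(12-14) P5(14-16) P5(16-18) P5(18-20) P1(20-22) P2(22-26) P3(26-30) P4(30-34) P2(34-39) P3(39-42)

Derivation:
t=0-2: P1@Q0 runs 2, rem=2, quantum used, demote→Q1. Q0=[P2,P3,P4,P5] Q1=[P1] Q2=[]
t=2-4: P2@Q0 runs 2, rem=9, quantum used, demote→Q1. Q0=[P3,P4,P5] Q1=[P1,P2] Q2=[]
t=4-6: P3@Q0 runs 2, rem=7, quantum used, demote→Q1. Q0=[P4,P5] Q1=[P1,P2,P3] Q2=[]
t=6-8: P4@Q0 runs 2, rem=4, quantum used, demote→Q1. Q0=[P5] Q1=[P1,P2,P3,P4] Q2=[]
t=8-10: P5@Q0 runs 2, rem=10, I/O yield, promote→Q0. Q0=[P5] Q1=[P1,P2,P3,P4] Q2=[]
t=10-12: P5@Q0 runs 2, rem=8, I/O yield, promote→Q0. Q0=[P5] Q1=[P1,P2,P3,P4] Q2=[]
t=12-14: P5@Q0 runs 2, rem=6, I/O yield, promote→Q0. Q0=[P5] Q1=[P1,P2,P3,P4] Q2=[]
t=14-16: P5@Q0 runs 2, rem=4, I/O yield, promote→Q0. Q0=[P5] Q1=[P1,P2,P3,P4] Q2=[]
t=16-18: P5@Q0 runs 2, rem=2, I/O yield, promote→Q0. Q0=[P5] Q1=[P1,P2,P3,P4] Q2=[]
t=18-20: P5@Q0 runs 2, rem=0, completes. Q0=[] Q1=[P1,P2,P3,P4] Q2=[]
t=20-22: P1@Q1 runs 2, rem=0, completes. Q0=[] Q1=[P2,P3,P4] Q2=[]
t=22-26: P2@Q1 runs 4, rem=5, quantum used, demote→Q2. Q0=[] Q1=[P3,P4] Q2=[P2]
t=26-30: P3@Q1 runs 4, rem=3, quantum used, demote→Q2. Q0=[] Q1=[P4] Q2=[P2,P3]
t=30-34: P4@Q1 runs 4, rem=0, completes. Q0=[] Q1=[] Q2=[P2,P3]
t=34-39: P2@Q2 runs 5, rem=0, completes. Q0=[] Q1=[] Q2=[P3]
t=39-42: P3@Q2 runs 3, rem=0, completes. Q0=[] Q1=[] Q2=[]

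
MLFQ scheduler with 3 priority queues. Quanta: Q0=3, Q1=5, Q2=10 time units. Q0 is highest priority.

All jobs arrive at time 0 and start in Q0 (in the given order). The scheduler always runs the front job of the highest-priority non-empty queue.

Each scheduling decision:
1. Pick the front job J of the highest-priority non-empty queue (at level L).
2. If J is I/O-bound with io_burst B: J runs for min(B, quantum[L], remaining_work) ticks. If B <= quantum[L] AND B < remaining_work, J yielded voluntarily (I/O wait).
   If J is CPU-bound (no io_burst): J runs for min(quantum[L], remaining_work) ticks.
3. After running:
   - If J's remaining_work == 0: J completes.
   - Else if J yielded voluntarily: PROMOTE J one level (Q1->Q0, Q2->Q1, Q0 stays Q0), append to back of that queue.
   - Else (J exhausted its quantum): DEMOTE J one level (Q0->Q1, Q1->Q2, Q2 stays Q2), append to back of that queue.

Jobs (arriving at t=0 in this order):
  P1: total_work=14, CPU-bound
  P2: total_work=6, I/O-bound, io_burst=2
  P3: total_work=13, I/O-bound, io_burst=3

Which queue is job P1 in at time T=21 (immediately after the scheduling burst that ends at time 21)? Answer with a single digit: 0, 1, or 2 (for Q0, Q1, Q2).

Answer: 1

Derivation:
t=0-3: P1@Q0 runs 3, rem=11, quantum used, demote→Q1. Q0=[P2,P3] Q1=[P1] Q2=[]
t=3-5: P2@Q0 runs 2, rem=4, I/O yield, promote→Q0. Q0=[P3,P2] Q1=[P1] Q2=[]
t=5-8: P3@Q0 runs 3, rem=10, I/O yield, promote→Q0. Q0=[P2,P3] Q1=[P1] Q2=[]
t=8-10: P2@Q0 runs 2, rem=2, I/O yield, promote→Q0. Q0=[P3,P2] Q1=[P1] Q2=[]
t=10-13: P3@Q0 runs 3, rem=7, I/O yield, promote→Q0. Q0=[P2,P3] Q1=[P1] Q2=[]
t=13-15: P2@Q0 runs 2, rem=0, completes. Q0=[P3] Q1=[P1] Q2=[]
t=15-18: P3@Q0 runs 3, rem=4, I/O yield, promote→Q0. Q0=[P3] Q1=[P1] Q2=[]
t=18-21: P3@Q0 runs 3, rem=1, I/O yield, promote→Q0. Q0=[P3] Q1=[P1] Q2=[]
t=21-22: P3@Q0 runs 1, rem=0, completes. Q0=[] Q1=[P1] Q2=[]
t=22-27: P1@Q1 runs 5, rem=6, quantum used, demote→Q2. Q0=[] Q1=[] Q2=[P1]
t=27-33: P1@Q2 runs 6, rem=0, completes. Q0=[] Q1=[] Q2=[]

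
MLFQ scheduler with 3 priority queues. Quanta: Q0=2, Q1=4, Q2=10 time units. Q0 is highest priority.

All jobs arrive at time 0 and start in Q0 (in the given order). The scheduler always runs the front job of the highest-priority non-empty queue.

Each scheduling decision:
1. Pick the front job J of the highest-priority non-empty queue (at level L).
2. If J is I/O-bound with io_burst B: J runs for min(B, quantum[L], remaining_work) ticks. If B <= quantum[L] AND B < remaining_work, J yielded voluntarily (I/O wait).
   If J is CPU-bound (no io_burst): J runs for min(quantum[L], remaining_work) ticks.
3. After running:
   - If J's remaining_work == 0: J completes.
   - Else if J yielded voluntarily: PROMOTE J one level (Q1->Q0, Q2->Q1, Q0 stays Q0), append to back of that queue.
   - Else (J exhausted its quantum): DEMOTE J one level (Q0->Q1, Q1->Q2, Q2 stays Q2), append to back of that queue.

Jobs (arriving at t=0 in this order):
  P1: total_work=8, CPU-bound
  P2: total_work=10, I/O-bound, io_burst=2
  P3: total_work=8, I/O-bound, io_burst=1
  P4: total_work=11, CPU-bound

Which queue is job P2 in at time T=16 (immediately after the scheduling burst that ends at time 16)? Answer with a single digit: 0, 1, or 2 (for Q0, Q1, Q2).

t=0-2: P1@Q0 runs 2, rem=6, quantum used, demote→Q1. Q0=[P2,P3,P4] Q1=[P1] Q2=[]
t=2-4: P2@Q0 runs 2, rem=8, I/O yield, promote→Q0. Q0=[P3,P4,P2] Q1=[P1] Q2=[]
t=4-5: P3@Q0 runs 1, rem=7, I/O yield, promote→Q0. Q0=[P4,P2,P3] Q1=[P1] Q2=[]
t=5-7: P4@Q0 runs 2, rem=9, quantum used, demote→Q1. Q0=[P2,P3] Q1=[P1,P4] Q2=[]
t=7-9: P2@Q0 runs 2, rem=6, I/O yield, promote→Q0. Q0=[P3,P2] Q1=[P1,P4] Q2=[]
t=9-10: P3@Q0 runs 1, rem=6, I/O yield, promote→Q0. Q0=[P2,P3] Q1=[P1,P4] Q2=[]
t=10-12: P2@Q0 runs 2, rem=4, I/O yield, promote→Q0. Q0=[P3,P2] Q1=[P1,P4] Q2=[]
t=12-13: P3@Q0 runs 1, rem=5, I/O yield, promote→Q0. Q0=[P2,P3] Q1=[P1,P4] Q2=[]
t=13-15: P2@Q0 runs 2, rem=2, I/O yield, promote→Q0. Q0=[P3,P2] Q1=[P1,P4] Q2=[]
t=15-16: P3@Q0 runs 1, rem=4, I/O yield, promote→Q0. Q0=[P2,P3] Q1=[P1,P4] Q2=[]
t=16-18: P2@Q0 runs 2, rem=0, completes. Q0=[P3] Q1=[P1,P4] Q2=[]
t=18-19: P3@Q0 runs 1, rem=3, I/O yield, promote→Q0. Q0=[P3] Q1=[P1,P4] Q2=[]
t=19-20: P3@Q0 runs 1, rem=2, I/O yield, promote→Q0. Q0=[P3] Q1=[P1,P4] Q2=[]
t=20-21: P3@Q0 runs 1, rem=1, I/O yield, promote→Q0. Q0=[P3] Q1=[P1,P4] Q2=[]
t=21-22: P3@Q0 runs 1, rem=0, completes. Q0=[] Q1=[P1,P4] Q2=[]
t=22-26: P1@Q1 runs 4, rem=2, quantum used, demote→Q2. Q0=[] Q1=[P4] Q2=[P1]
t=26-30: P4@Q1 runs 4, rem=5, quantum used, demote→Q2. Q0=[] Q1=[] Q2=[P1,P4]
t=30-32: P1@Q2 runs 2, rem=0, completes. Q0=[] Q1=[] Q2=[P4]
t=32-37: P4@Q2 runs 5, rem=0, completes. Q0=[] Q1=[] Q2=[]

Answer: 0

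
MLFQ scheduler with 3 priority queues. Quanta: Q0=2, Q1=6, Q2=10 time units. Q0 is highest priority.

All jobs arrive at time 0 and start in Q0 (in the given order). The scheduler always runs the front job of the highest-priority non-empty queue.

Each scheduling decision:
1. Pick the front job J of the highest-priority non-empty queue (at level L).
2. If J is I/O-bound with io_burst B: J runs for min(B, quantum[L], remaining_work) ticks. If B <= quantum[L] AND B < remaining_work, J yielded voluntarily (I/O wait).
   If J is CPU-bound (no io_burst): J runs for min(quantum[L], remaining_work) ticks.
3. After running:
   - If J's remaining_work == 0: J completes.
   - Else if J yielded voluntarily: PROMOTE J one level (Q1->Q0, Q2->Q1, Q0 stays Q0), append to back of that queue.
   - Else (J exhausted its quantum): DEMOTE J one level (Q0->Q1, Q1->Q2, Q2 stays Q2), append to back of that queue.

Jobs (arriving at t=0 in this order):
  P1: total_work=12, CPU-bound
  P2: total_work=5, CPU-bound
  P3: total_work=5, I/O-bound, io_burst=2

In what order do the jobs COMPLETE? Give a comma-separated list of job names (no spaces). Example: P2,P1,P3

Answer: P3,P2,P1

Derivation:
t=0-2: P1@Q0 runs 2, rem=10, quantum used, demote→Q1. Q0=[P2,P3] Q1=[P1] Q2=[]
t=2-4: P2@Q0 runs 2, rem=3, quantum used, demote→Q1. Q0=[P3] Q1=[P1,P2] Q2=[]
t=4-6: P3@Q0 runs 2, rem=3, I/O yield, promote→Q0. Q0=[P3] Q1=[P1,P2] Q2=[]
t=6-8: P3@Q0 runs 2, rem=1, I/O yield, promote→Q0. Q0=[P3] Q1=[P1,P2] Q2=[]
t=8-9: P3@Q0 runs 1, rem=0, completes. Q0=[] Q1=[P1,P2] Q2=[]
t=9-15: P1@Q1 runs 6, rem=4, quantum used, demote→Q2. Q0=[] Q1=[P2] Q2=[P1]
t=15-18: P2@Q1 runs 3, rem=0, completes. Q0=[] Q1=[] Q2=[P1]
t=18-22: P1@Q2 runs 4, rem=0, completes. Q0=[] Q1=[] Q2=[]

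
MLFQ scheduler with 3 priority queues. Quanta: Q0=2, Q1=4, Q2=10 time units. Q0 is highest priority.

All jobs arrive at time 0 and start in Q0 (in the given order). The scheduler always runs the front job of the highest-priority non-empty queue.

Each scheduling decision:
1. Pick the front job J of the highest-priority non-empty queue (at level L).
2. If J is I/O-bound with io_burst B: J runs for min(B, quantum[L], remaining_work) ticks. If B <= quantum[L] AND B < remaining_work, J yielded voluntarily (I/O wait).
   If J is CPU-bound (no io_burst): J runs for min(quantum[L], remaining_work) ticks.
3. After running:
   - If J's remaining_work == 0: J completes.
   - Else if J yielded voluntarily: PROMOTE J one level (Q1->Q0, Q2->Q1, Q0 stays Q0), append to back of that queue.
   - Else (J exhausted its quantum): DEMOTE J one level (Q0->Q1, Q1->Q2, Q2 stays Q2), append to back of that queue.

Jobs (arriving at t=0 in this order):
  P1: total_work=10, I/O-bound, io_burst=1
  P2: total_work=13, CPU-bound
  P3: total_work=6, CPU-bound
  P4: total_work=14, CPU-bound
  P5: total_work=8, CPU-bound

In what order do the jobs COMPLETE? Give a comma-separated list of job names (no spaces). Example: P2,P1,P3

t=0-1: P1@Q0 runs 1, rem=9, I/O yield, promote→Q0. Q0=[P2,P3,P4,P5,P1] Q1=[] Q2=[]
t=1-3: P2@Q0 runs 2, rem=11, quantum used, demote→Q1. Q0=[P3,P4,P5,P1] Q1=[P2] Q2=[]
t=3-5: P3@Q0 runs 2, rem=4, quantum used, demote→Q1. Q0=[P4,P5,P1] Q1=[P2,P3] Q2=[]
t=5-7: P4@Q0 runs 2, rem=12, quantum used, demote→Q1. Q0=[P5,P1] Q1=[P2,P3,P4] Q2=[]
t=7-9: P5@Q0 runs 2, rem=6, quantum used, demote→Q1. Q0=[P1] Q1=[P2,P3,P4,P5] Q2=[]
t=9-10: P1@Q0 runs 1, rem=8, I/O yield, promote→Q0. Q0=[P1] Q1=[P2,P3,P4,P5] Q2=[]
t=10-11: P1@Q0 runs 1, rem=7, I/O yield, promote→Q0. Q0=[P1] Q1=[P2,P3,P4,P5] Q2=[]
t=11-12: P1@Q0 runs 1, rem=6, I/O yield, promote→Q0. Q0=[P1] Q1=[P2,P3,P4,P5] Q2=[]
t=12-13: P1@Q0 runs 1, rem=5, I/O yield, promote→Q0. Q0=[P1] Q1=[P2,P3,P4,P5] Q2=[]
t=13-14: P1@Q0 runs 1, rem=4, I/O yield, promote→Q0. Q0=[P1] Q1=[P2,P3,P4,P5] Q2=[]
t=14-15: P1@Q0 runs 1, rem=3, I/O yield, promote→Q0. Q0=[P1] Q1=[P2,P3,P4,P5] Q2=[]
t=15-16: P1@Q0 runs 1, rem=2, I/O yield, promote→Q0. Q0=[P1] Q1=[P2,P3,P4,P5] Q2=[]
t=16-17: P1@Q0 runs 1, rem=1, I/O yield, promote→Q0. Q0=[P1] Q1=[P2,P3,P4,P5] Q2=[]
t=17-18: P1@Q0 runs 1, rem=0, completes. Q0=[] Q1=[P2,P3,P4,P5] Q2=[]
t=18-22: P2@Q1 runs 4, rem=7, quantum used, demote→Q2. Q0=[] Q1=[P3,P4,P5] Q2=[P2]
t=22-26: P3@Q1 runs 4, rem=0, completes. Q0=[] Q1=[P4,P5] Q2=[P2]
t=26-30: P4@Q1 runs 4, rem=8, quantum used, demote→Q2. Q0=[] Q1=[P5] Q2=[P2,P4]
t=30-34: P5@Q1 runs 4, rem=2, quantum used, demote→Q2. Q0=[] Q1=[] Q2=[P2,P4,P5]
t=34-41: P2@Q2 runs 7, rem=0, completes. Q0=[] Q1=[] Q2=[P4,P5]
t=41-49: P4@Q2 runs 8, rem=0, completes. Q0=[] Q1=[] Q2=[P5]
t=49-51: P5@Q2 runs 2, rem=0, completes. Q0=[] Q1=[] Q2=[]

Answer: P1,P3,P2,P4,P5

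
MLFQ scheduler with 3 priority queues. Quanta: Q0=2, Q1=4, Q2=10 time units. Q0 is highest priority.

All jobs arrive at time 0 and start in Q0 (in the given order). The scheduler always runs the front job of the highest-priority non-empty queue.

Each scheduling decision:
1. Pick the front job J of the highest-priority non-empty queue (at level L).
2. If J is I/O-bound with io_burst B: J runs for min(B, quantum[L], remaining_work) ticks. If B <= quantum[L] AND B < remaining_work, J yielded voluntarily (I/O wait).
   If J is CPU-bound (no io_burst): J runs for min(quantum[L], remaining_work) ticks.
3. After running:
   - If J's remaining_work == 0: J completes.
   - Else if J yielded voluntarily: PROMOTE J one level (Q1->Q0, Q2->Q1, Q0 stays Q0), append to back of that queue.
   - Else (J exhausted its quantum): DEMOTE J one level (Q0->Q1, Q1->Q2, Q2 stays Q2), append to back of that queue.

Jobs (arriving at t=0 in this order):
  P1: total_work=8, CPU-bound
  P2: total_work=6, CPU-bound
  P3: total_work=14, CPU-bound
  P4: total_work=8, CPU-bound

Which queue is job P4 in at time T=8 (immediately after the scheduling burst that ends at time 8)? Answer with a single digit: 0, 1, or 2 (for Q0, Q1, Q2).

Answer: 1

Derivation:
t=0-2: P1@Q0 runs 2, rem=6, quantum used, demote→Q1. Q0=[P2,P3,P4] Q1=[P1] Q2=[]
t=2-4: P2@Q0 runs 2, rem=4, quantum used, demote→Q1. Q0=[P3,P4] Q1=[P1,P2] Q2=[]
t=4-6: P3@Q0 runs 2, rem=12, quantum used, demote→Q1. Q0=[P4] Q1=[P1,P2,P3] Q2=[]
t=6-8: P4@Q0 runs 2, rem=6, quantum used, demote→Q1. Q0=[] Q1=[P1,P2,P3,P4] Q2=[]
t=8-12: P1@Q1 runs 4, rem=2, quantum used, demote→Q2. Q0=[] Q1=[P2,P3,P4] Q2=[P1]
t=12-16: P2@Q1 runs 4, rem=0, completes. Q0=[] Q1=[P3,P4] Q2=[P1]
t=16-20: P3@Q1 runs 4, rem=8, quantum used, demote→Q2. Q0=[] Q1=[P4] Q2=[P1,P3]
t=20-24: P4@Q1 runs 4, rem=2, quantum used, demote→Q2. Q0=[] Q1=[] Q2=[P1,P3,P4]
t=24-26: P1@Q2 runs 2, rem=0, completes. Q0=[] Q1=[] Q2=[P3,P4]
t=26-34: P3@Q2 runs 8, rem=0, completes. Q0=[] Q1=[] Q2=[P4]
t=34-36: P4@Q2 runs 2, rem=0, completes. Q0=[] Q1=[] Q2=[]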